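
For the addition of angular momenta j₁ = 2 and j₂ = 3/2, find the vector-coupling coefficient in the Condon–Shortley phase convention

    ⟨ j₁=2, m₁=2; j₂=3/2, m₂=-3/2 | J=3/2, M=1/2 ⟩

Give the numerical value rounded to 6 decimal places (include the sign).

j₁+j₂−J=2  J+j₁−j₂=2  J−j₁+j₂=1  j₁+j₂+J+1=6
(j₁±m₁, j₂±m₂, J±M) = (4,0,0,3,2,1)
P² = 32/5
sum k=0..0:
  [0] +1/4 = 1/4
S = 1/4
C² = P²·S² = 2/5 ; C = +0.632456

+√(2/5) = +0.632456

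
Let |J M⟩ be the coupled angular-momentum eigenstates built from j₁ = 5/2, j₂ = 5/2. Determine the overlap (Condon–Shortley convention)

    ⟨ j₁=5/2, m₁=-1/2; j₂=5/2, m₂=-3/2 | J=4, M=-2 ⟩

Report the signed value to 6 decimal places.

√[9·1!4!4!/10! · 2!3!1!4!2!6!] = √(20736/35)
  +(−1)^0/∏(0,1,3,1,1,3)! = 1/36  (running 1/36)
  +(−1)^1/∏(1,0,2,0,2,4)! = -1/96  (running 5/288)
⟨..|..⟩ = √(20736/35)·(5/288) = +0.422577

+0.422577  (= +√(5/28))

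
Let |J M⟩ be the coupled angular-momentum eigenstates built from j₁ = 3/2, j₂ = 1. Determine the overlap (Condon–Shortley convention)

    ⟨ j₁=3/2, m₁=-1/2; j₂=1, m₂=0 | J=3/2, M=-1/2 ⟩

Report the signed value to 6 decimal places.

triangle: 1!*2!*1!/5! = 2/120
(j±m)!: 1!*2!*1!*1!*1!*2! = 4
prefactor² = (2J+1)*Δ*N² = 4/15
  k=0: +1/(0!*1!*2!*1!*0!*0!) = 1/2
  k=1: −1/(1!*0!*1!*0!*1!*1!) = -1
Σ = -1/2  ⇒  CG² = 4/15*(-1/2)² = 1/15
CG = −√(1/15) = -0.258199

-0.258199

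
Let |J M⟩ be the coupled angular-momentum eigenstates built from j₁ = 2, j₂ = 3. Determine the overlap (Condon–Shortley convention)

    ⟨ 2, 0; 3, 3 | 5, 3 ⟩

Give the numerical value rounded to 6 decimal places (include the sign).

triangle: 0!·4!·6!/11! = 17280/39916800
(j±m)!: 2!·2!·6!·0!·8!·2! = 232243200
prefactor² = (2J+1)·Δ·N² = 1105920
  k=0: +1/(0!·0!·2!·6!·2!·0!) = 1/2880
Σ = 1/2880  ⇒  CG² = 1105920·1/2880² = 2/15
CG = +√(2/15) = +0.365148

+0.365148  (= +√(2/15))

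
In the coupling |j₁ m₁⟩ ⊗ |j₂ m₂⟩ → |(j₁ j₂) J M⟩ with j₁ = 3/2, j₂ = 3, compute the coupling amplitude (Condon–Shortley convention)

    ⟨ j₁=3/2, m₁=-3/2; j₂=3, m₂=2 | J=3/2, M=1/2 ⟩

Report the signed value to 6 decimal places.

−√(2/7) = -0.534522

triangle: 3!×0!×3!/7! = 36/5040
(j±m)!: 0!×3!×5!×1!×2!×1! = 1440
prefactor² = (2J+1)×Δ×N² = 288/7
  k=3: −1/(3!×0!×0!×2!×0!×1!) = -1/12
Σ = -1/12  ⇒  CG² = 288/7×(-1/12)² = 2/7
CG = −√(2/7) = -0.534522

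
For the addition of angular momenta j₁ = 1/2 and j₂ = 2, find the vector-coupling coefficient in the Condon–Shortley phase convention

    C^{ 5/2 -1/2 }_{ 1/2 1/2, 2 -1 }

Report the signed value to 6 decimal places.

+0.632456

√[6·0!1!4!/6! · 1!0!1!3!2!3!] = √(72/5)
  +(−1)^0/∏(0,0,0,1,1,3)! = 1/6  (running 1/6)
⟨..|..⟩ = √(72/5)·(1/6) = +0.632456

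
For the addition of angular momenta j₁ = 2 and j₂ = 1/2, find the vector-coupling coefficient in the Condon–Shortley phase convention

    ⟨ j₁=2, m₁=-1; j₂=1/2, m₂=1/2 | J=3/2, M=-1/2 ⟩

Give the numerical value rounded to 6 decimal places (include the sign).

j₁+j₂−J=1  J+j₁−j₂=3  J−j₁+j₂=0  j₁+j₂+J+1=5
(j₁±m₁, j₂±m₂, J±M) = (1,3,1,0,1,2)
P² = 12/5
sum k=1..1:
  [1] −1/2 = -1/2
S = -1/2
C² = P²·S² = 3/5 ; C = -0.774597

-0.774597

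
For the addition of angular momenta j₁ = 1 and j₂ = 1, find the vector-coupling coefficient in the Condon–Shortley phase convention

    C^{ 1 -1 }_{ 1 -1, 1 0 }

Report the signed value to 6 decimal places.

-0.707107  (= −√(1/2))

j₁+j₂−J=1  J+j₁−j₂=1  J−j₁+j₂=1  j₁+j₂+J+1=4
(j₁±m₁, j₂±m₂, J±M) = (0,2,1,1,0,2)
P² = 1/2
sum k=1..1:
  [1] −1/1 = -1
S = -1
C² = P²·S² = 1/2 ; C = -0.707107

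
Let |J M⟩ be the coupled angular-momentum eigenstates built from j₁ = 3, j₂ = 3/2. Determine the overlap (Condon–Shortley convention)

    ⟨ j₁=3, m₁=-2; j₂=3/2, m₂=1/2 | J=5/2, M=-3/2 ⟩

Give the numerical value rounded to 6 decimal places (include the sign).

+√(1/14) = +0.267261

j₁+j₂−J=2  J+j₁−j₂=4  J−j₁+j₂=1  j₁+j₂+J+1=8
(j₁±m₁, j₂±m₂, J±M) = (1,5,2,1,1,4)
P² = 288/7
sum k=1..2:
  [1] −1/24 = -1/24
  [2] +1/12 = 1/12
S = 1/24
C² = P²·S² = 1/14 ; C = +0.267261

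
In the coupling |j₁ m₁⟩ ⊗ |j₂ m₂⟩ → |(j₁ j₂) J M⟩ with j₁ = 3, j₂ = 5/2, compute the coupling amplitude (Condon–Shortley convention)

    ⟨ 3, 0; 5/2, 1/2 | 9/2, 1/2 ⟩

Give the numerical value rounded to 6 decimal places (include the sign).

-0.208063

j₁+j₂−J=1  J+j₁−j₂=5  J−j₁+j₂=4  j₁+j₂+J+1=11
(j₁±m₁, j₂±m₂, J±M) = (3,3,3,2,5,4)
P² = 69120/77
sum k=0..1:
  [0] +1/72 = 1/72
  [1] −1/48 = -1/48
S = -1/144
C² = P²·S² = 10/231 ; C = -0.208063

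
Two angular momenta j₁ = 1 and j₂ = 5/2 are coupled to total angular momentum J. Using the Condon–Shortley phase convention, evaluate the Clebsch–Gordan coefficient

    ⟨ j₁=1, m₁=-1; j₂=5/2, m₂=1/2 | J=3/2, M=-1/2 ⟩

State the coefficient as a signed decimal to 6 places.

+0.447214  (= +√(1/5))

√[4·2!0!3!/6! · 0!2!3!2!1!2!] = √(16/5)
  +(−1)^2/∏(2,0,0,1,0,2)! = 1/4  (running 1/4)
⟨..|..⟩ = √(16/5)·(1/4) = +0.447214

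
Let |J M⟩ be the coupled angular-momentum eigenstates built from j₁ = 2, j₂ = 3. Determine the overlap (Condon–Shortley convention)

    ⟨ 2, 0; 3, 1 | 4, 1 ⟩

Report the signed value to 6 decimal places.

√[9·1!3!5!/10! · 2!2!4!2!5!3!] = √(1728/7)
  +(−1)^0/∏(0,1,2,4,1,1)! = 1/48  (running 1/48)
  +(−1)^1/∏(1,0,1,3,2,2)! = -1/24  (running -1/48)
⟨..|..⟩ = √(1728/7)·(-1/48) = -0.327327

−√(3/28) = -0.327327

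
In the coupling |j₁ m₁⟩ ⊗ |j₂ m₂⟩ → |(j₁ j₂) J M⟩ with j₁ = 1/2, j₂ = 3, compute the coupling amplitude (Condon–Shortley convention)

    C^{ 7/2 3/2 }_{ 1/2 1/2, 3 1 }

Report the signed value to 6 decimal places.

+0.845154

triangle: 0!×1!×6!/8! = 720/40320
(j±m)!: 1!×0!×4!×2!×5!×2! = 11520
prefactor² = (2J+1)×Δ×N² = 11520/7
  k=0: +1/(0!×0!×0!×4!×1!×2!) = 1/48
Σ = 1/48  ⇒  CG² = 11520/7×1/48² = 5/7
CG = +√(5/7) = +0.845154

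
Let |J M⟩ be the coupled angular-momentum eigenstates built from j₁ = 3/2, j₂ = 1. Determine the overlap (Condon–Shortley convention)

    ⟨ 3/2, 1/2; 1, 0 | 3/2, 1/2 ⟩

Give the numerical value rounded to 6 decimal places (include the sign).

+√(1/15) ≈ +0.258199

j₁+j₂−J=1  J+j₁−j₂=2  J−j₁+j₂=1  j₁+j₂+J+1=5
(j₁±m₁, j₂±m₂, J±M) = (2,1,1,1,2,1)
P² = 4/15
sum k=0..1:
  [0] +1/1 = 1
  [1] −1/2 = -1/2
S = 1/2
C² = P²·S² = 1/15 ; C = +0.258199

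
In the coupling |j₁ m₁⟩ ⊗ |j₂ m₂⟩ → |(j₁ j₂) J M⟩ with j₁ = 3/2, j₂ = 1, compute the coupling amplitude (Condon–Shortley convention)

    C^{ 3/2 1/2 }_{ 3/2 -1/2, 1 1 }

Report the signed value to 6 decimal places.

j₁+j₂−J=1  J+j₁−j₂=2  J−j₁+j₂=1  j₁+j₂+J+1=5
(j₁±m₁, j₂±m₂, J±M) = (1,2,2,0,2,1)
P² = 8/15
sum k=1..1:
  [1] −1/1 = -1
S = -1
C² = P²·S² = 8/15 ; C = -0.730297

-0.730297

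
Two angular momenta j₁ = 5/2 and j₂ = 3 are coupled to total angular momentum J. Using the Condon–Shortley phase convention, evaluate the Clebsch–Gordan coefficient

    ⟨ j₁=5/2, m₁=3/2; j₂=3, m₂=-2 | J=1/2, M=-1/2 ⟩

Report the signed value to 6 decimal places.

−√(5/21) ≈ -0.487950

triangle: 5!*0!*1!/7! = 120/5040
(j±m)!: 4!*1!*1!*5!*0!*1! = 2880
prefactor² = (2J+1)*Δ*N² = 960/7
  k=1: −1/(1!*4!*0!*0!*0!*1!) = -1/24
Σ = -1/24  ⇒  CG² = 960/7*(-1/24)² = 5/21
CG = −√(5/21) = -0.487950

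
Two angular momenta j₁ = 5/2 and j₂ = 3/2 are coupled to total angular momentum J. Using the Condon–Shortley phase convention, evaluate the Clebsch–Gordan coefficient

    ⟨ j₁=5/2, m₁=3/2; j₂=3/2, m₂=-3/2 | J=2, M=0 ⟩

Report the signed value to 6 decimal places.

triangle: 2!·3!·1!/7! = 12/5040
(j±m)!: 4!·1!·0!·3!·2!·2! = 576
prefactor² = (2J+1)·Δ·N² = 48/7
  k=0: +1/(0!·2!·1!·0!·2!·1!) = 1/4
Σ = 1/4  ⇒  CG² = 48/7·1/4² = 3/7
CG = +√(3/7) = +0.654654

+√(3/7) = +0.654654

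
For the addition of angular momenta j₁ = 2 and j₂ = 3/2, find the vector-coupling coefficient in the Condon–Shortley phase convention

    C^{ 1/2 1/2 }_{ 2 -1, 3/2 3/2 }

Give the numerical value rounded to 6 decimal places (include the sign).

j₁+j₂−J=3  J+j₁−j₂=1  J−j₁+j₂=0  j₁+j₂+J+1=5
(j₁±m₁, j₂±m₂, J±M) = (1,3,3,0,1,0)
P² = 18/5
sum k=3..3:
  [3] −1/6 = -1/6
S = -1/6
C² = P²·S² = 1/10 ; C = -0.316228

-0.316228  (= −√(1/10))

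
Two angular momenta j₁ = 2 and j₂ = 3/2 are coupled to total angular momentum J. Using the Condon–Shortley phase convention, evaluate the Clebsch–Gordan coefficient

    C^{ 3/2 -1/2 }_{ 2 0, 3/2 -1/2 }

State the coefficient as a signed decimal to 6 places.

triangle: 2!×2!×1!/6! = 4/720
(j±m)!: 2!×2!×1!×2!×1!×2! = 16
prefactor² = (2J+1)×Δ×N² = 16/45
  k=0: +1/(0!×2!×2!×1!×0!×0!) = 1/4
  k=1: −1/(1!×1!×1!×0!×1!×1!) = -1
Σ = -3/4  ⇒  CG² = 16/45×(-3/4)² = 1/5
CG = −√(1/5) = -0.447214

-0.447214  (= −√(1/5))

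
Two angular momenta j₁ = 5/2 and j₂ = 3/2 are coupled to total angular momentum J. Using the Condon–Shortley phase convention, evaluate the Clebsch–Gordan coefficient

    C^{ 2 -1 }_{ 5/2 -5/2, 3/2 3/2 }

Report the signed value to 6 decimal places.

+0.597614

j₁+j₂−J=2  J+j₁−j₂=3  J−j₁+j₂=1  j₁+j₂+J+1=7
(j₁±m₁, j₂±m₂, J±M) = (0,5,3,0,1,3)
P² = 360/7
sum k=2..2:
  [2] +1/12 = 1/12
S = 1/12
C² = P²·S² = 5/14 ; C = +0.597614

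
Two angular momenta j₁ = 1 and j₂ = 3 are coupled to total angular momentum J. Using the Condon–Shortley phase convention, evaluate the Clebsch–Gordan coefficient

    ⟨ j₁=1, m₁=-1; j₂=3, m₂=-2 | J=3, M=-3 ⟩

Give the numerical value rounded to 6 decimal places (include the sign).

√[7·1!1!5!/8! · 0!2!1!5!0!6!] = √(3600)
  +(−1)^1/∏(1,0,1,0,0,5)! = -1/120  (running -1/120)
⟨..|..⟩ = √(3600)·(-1/120) = -0.500000

-0.500000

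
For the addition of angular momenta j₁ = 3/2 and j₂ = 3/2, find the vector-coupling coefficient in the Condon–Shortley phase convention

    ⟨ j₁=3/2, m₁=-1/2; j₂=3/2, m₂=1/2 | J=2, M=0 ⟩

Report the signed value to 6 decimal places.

−√(1/4) = -0.500000

j₁+j₂−J=1  J+j₁−j₂=2  J−j₁+j₂=2  j₁+j₂+J+1=6
(j₁±m₁, j₂±m₂, J±M) = (1,2,2,1,2,2)
P² = 4/9
sum k=0..1:
  [0] +1/4 = 1/4
  [1] −1/1 = -1
S = -3/4
C² = P²·S² = 1/4 ; C = -0.500000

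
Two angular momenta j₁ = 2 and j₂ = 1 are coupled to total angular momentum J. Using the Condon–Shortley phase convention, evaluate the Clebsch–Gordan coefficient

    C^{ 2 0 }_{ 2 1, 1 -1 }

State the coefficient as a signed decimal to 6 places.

j₁+j₂−J=1  J+j₁−j₂=3  J−j₁+j₂=1  j₁+j₂+J+1=6
(j₁±m₁, j₂±m₂, J±M) = (3,1,0,2,2,2)
P² = 2
sum k=0..0:
  [0] +1/2 = 1/2
S = 1/2
C² = P²·S² = 1/2 ; C = +0.707107

+0.707107  (= +√(1/2))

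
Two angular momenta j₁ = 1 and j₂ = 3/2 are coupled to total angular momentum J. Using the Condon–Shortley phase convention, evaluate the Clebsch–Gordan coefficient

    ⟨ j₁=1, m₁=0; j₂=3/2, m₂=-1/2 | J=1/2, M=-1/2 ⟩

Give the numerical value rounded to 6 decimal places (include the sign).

j₁+j₂−J=2  J+j₁−j₂=0  J−j₁+j₂=1  j₁+j₂+J+1=4
(j₁±m₁, j₂±m₂, J±M) = (1,1,1,2,0,1)
P² = 1/3
sum k=1..1:
  [1] −1/1 = -1
S = -1
C² = P²·S² = 1/3 ; C = -0.577350

-0.577350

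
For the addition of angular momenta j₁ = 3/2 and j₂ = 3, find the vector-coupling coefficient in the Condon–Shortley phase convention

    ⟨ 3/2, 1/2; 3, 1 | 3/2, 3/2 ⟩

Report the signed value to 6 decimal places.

-0.338062  (= −√(4/35))

triangle: 3!×0!×3!/7! = 36/5040
(j±m)!: 2!×1!×4!×2!×3!×0! = 576
prefactor² = (2J+1)×Δ×N² = 576/35
  k=1: −1/(1!×2!×0!×3!×0!×0!) = -1/12
Σ = -1/12  ⇒  CG² = 576/35×(-1/12)² = 4/35
CG = −√(4/35) = -0.338062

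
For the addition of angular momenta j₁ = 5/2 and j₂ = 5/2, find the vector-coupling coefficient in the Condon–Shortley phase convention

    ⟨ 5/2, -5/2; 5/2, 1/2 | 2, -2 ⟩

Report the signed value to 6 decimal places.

−√(5/28) = -0.422577

j₁+j₂−J=3  J+j₁−j₂=2  J−j₁+j₂=2  j₁+j₂+J+1=8
(j₁±m₁, j₂±m₂, J±M) = (0,5,3,2,0,4)
P² = 720/7
sum k=3..3:
  [3] −1/24 = -1/24
S = -1/24
C² = P²·S² = 5/28 ; C = -0.422577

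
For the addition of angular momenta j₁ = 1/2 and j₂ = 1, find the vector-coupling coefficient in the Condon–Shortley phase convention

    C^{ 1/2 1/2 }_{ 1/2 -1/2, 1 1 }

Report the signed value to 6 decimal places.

−√(2/3) ≈ -0.816497

√[2·1!0!1!/3! · 0!1!2!0!1!0!] = √(2/3)
  +(−1)^1/∏(1,0,0,1,0,0)! = -1  (running -1)
⟨..|..⟩ = √(2/3)·(-1) = -0.816497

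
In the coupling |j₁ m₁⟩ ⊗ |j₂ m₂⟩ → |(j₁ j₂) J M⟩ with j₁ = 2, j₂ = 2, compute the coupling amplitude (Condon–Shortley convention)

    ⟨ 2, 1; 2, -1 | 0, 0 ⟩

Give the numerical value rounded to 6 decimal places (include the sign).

j₁+j₂−J=4  J+j₁−j₂=0  J−j₁+j₂=0  j₁+j₂+J+1=5
(j₁±m₁, j₂±m₂, J±M) = (3,1,1,3,0,0)
P² = 36/5
sum k=1..1:
  [1] −1/6 = -1/6
S = -1/6
C² = P²·S² = 1/5 ; C = -0.447214

-0.447214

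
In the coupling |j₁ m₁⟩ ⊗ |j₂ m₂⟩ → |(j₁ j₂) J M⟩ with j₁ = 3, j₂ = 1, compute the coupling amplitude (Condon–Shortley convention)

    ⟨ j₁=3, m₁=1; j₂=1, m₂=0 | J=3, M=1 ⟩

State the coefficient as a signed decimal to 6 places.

+√(1/12) ≈ +0.288675

triangle: 1!×5!×1!/8! = 120/40320
(j±m)!: 4!×2!×1!×1!×4!×2! = 2304
prefactor² = (2J+1)×Δ×N² = 48
  k=0: +1/(0!×1!×2!×1!×3!×0!) = 1/12
  k=1: −1/(1!×0!×1!×0!×4!×1!) = -1/24
Σ = 1/24  ⇒  CG² = 48×1/24² = 1/12
CG = +√(1/12) = +0.288675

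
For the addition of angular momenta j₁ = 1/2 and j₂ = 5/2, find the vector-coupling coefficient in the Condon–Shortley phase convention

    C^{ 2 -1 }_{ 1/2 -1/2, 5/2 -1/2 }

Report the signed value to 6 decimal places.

√[5·1!0!4!/6! · 0!1!2!3!1!3!] = √(12)
  +(−1)^1/∏(1,0,0,1,0,3)! = -1/6  (running -1/6)
⟨..|..⟩ = √(12)·(-1/6) = -0.577350

-0.577350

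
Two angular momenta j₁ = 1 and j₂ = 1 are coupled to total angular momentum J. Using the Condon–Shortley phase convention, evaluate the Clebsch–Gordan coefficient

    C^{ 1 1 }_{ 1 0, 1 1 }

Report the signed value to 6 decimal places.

−√(1/2) ≈ -0.707107

triangle: 1!*1!*1!/4! = 1/24
(j±m)!: 1!*1!*2!*0!*2!*0! = 4
prefactor² = (2J+1)*Δ*N² = 1/2
  k=1: −1/(1!*0!*0!*1!*1!*0!) = -1
Σ = -1  ⇒  CG² = 1/2*(-1)² = 1/2
CG = −√(1/2) = -0.707107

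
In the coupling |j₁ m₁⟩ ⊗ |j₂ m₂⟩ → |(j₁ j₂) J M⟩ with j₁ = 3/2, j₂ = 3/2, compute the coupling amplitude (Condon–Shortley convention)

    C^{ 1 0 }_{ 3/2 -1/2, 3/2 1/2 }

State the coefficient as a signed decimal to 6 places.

j₁+j₂−J=2  J+j₁−j₂=1  J−j₁+j₂=1  j₁+j₂+J+1=5
(j₁±m₁, j₂±m₂, J±M) = (1,2,2,1,1,1)
P² = 1/5
sum k=1..2:
  [1] −1/1 = -1
  [2] +1/2 = 1/2
S = -1/2
C² = P²·S² = 1/20 ; C = -0.223607

-0.223607  (= −√(1/20))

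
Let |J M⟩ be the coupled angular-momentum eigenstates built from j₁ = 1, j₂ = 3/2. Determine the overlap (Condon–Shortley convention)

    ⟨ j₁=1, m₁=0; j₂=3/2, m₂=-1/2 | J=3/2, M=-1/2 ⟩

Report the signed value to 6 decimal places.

triangle: 1!·1!·2!/5! = 2/120
(j±m)!: 1!·1!·1!·2!·1!·2! = 4
prefactor² = (2J+1)·Δ·N² = 4/15
  k=0: +1/(0!·1!·1!·1!·0!·1!) = 1
  k=1: −1/(1!·0!·0!·0!·1!·2!) = -1/2
Σ = 1/2  ⇒  CG² = 4/15·1/2² = 1/15
CG = +√(1/15) = +0.258199

+√(1/15) = +0.258199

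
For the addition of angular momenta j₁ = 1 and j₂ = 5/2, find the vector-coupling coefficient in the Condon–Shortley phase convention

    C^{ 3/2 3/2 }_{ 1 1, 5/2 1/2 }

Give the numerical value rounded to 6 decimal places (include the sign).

√[4·2!0!3!/6! · 2!0!3!2!3!0!] = √(48/5)
  +(−1)^0/∏(0,2,0,3,0,0)! = 1/12  (running 1/12)
⟨..|..⟩ = √(48/5)·(1/12) = +0.258199

+0.258199  (= +√(1/15))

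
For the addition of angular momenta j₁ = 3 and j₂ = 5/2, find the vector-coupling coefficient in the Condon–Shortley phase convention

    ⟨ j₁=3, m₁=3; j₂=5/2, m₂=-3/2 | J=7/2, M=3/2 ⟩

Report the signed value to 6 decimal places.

√[8·2!4!3!/10! · 6!0!1!4!5!2!] = √(18432/7)
  +(−1)^0/∏(0,2,0,1,4,2)! = 1/96  (running 1/96)
⟨..|..⟩ = √(18432/7)·(1/96) = +0.534522

+0.534522  (= +√(2/7))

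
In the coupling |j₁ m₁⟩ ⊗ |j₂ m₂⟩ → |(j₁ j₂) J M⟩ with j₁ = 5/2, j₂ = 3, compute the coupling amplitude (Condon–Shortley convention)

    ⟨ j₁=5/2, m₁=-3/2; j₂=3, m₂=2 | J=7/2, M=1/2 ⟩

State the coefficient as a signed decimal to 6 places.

j₁+j₂−J=2  J+j₁−j₂=3  J−j₁+j₂=4  j₁+j₂+J+1=10
(j₁±m₁, j₂±m₂, J±M) = (1,4,5,1,4,3)
P² = 9216/35
sum k=1..2:
  [1] −1/144 = -1/144
  [2] +1/24 = 1/24
S = 5/144
C² = P²·S² = 20/63 ; C = +0.563436

+√(20/63) ≈ +0.563436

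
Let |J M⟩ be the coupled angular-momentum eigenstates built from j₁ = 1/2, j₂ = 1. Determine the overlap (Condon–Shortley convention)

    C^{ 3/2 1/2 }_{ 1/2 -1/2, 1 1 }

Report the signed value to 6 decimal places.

+0.577350  (= +√(1/3))

√[4·0!1!2!/4! · 0!1!2!0!2!1!] = √(4/3)
  +(−1)^0/∏(0,0,1,2,0,0)! = 1/2  (running 1/2)
⟨..|..⟩ = √(4/3)·(1/2) = +0.577350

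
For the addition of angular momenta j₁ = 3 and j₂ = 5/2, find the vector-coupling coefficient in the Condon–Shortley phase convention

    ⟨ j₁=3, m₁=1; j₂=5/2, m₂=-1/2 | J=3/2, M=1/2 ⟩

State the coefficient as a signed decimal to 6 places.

√[4·4!2!1!/8! · 4!2!2!3!2!1!] = √(192/35)
  +(−1)^1/∏(1,3,1,1,1,0)! = -1/6  (running -1/6)
  +(−1)^2/∏(2,2,0,0,2,1)! = 1/8  (running -1/24)
⟨..|..⟩ = √(192/35)·(-1/24) = -0.097590

−√(1/105) = -0.097590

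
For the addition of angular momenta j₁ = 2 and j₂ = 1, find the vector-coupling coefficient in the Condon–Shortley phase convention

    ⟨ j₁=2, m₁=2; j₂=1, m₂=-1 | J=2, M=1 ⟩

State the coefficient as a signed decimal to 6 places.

√[5·1!3!1!/6! · 4!0!0!2!3!1!] = √(12)
  +(−1)^0/∏(0,1,0,0,3,1)! = 1/6  (running 1/6)
⟨..|..⟩ = √(12)·(1/6) = +0.577350

+0.577350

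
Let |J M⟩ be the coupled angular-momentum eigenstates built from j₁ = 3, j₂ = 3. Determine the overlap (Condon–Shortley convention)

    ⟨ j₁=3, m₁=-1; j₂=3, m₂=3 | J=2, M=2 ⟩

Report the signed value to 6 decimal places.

+√(5/42) ≈ +0.345033

j₁+j₂−J=4  J+j₁−j₂=2  J−j₁+j₂=2  j₁+j₂+J+1=9
(j₁±m₁, j₂±m₂, J±M) = (2,4,6,0,4,0)
P² = 7680/7
sum k=4..4:
  [4] +1/96 = 1/96
S = 1/96
C² = P²·S² = 5/42 ; C = +0.345033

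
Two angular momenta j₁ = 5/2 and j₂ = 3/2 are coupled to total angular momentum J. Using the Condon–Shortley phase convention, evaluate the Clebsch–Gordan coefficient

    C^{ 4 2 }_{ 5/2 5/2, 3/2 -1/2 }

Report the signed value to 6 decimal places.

triangle: 0!×5!×3!/9! = 720/362880
(j±m)!: 5!×0!×1!×2!×6!×2! = 345600
prefactor² = (2J+1)×Δ×N² = 43200/7
  k=0: +1/(0!×0!×0!×1!×5!×2!) = 1/240
Σ = 1/240  ⇒  CG² = 43200/7×1/240² = 3/28
CG = +√(3/28) = +0.327327

+0.327327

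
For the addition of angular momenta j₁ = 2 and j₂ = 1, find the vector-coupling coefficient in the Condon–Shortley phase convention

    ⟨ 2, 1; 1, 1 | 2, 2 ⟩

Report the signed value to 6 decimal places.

-0.577350  (= −√(1/3))

√[5·1!3!1!/6! · 3!1!2!0!4!0!] = √(12)
  +(−1)^1/∏(1,0,0,1,3,0)! = -1/6  (running -1/6)
⟨..|..⟩ = √(12)·(-1/6) = -0.577350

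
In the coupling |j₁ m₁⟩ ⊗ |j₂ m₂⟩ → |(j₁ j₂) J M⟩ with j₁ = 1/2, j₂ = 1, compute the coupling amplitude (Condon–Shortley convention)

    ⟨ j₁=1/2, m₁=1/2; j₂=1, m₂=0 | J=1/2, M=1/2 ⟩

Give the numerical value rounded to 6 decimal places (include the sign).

j₁+j₂−J=1  J+j₁−j₂=0  J−j₁+j₂=1  j₁+j₂+J+1=3
(j₁±m₁, j₂±m₂, J±M) = (1,0,1,1,1,0)
P² = 1/3
sum k=0..0:
  [0] +1/1 = 1
S = 1
C² = P²·S² = 1/3 ; C = +0.577350

+√(1/3) ≈ +0.577350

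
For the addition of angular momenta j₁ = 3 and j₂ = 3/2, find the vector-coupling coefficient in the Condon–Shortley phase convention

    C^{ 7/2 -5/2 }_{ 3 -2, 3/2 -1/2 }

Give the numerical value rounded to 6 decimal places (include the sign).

j₁+j₂−J=1  J+j₁−j₂=5  J−j₁+j₂=2  j₁+j₂+J+1=9
(j₁±m₁, j₂±m₂, J±M) = (1,5,1,2,1,6)
P² = 6400/7
sum k=0..1:
  [0] +1/120 = 1/120
  [1] −1/48 = -1/48
S = -1/80
C² = P²·S² = 1/7 ; C = -0.377964

-0.377964  (= −√(1/7))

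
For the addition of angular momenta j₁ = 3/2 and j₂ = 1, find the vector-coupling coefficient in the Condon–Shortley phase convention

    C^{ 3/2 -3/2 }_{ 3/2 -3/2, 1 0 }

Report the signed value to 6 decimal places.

−√(3/5) ≈ -0.774597

triangle: 1!×2!×1!/5! = 2/120
(j±m)!: 0!×3!×1!×1!×0!×3! = 36
prefactor² = (2J+1)×Δ×N² = 12/5
  k=1: −1/(1!×0!×2!×0!×0!×1!) = -1/2
Σ = -1/2  ⇒  CG² = 12/5×(-1/2)² = 3/5
CG = −√(3/5) = -0.774597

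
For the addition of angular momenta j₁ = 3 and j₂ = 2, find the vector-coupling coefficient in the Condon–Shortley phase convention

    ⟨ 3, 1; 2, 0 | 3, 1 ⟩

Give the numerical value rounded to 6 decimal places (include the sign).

j₁+j₂−J=2  J+j₁−j₂=4  J−j₁+j₂=2  j₁+j₂+J+1=9
(j₁±m₁, j₂±m₂, J±M) = (4,2,2,2,4,2)
P² = 256/15
sum k=0..2:
  [0] +1/16 = 1/16
  [1] −1/6 = -1/6
  [2] +1/96 = 1/96
S = -3/32
C² = P²·S² = 3/20 ; C = -0.387298

-0.387298  (= −√(3/20))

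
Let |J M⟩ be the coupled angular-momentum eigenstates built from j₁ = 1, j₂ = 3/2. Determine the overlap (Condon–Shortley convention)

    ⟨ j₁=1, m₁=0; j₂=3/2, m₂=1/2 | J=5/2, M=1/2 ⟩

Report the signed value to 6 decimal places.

j₁+j₂−J=0  J+j₁−j₂=2  J−j₁+j₂=3  j₁+j₂+J+1=6
(j₁±m₁, j₂±m₂, J±M) = (1,1,2,1,3,2)
P² = 12/5
sum k=0..0:
  [0] +1/2 = 1/2
S = 1/2
C² = P²·S² = 3/5 ; C = +0.774597

+0.774597  (= +√(3/5))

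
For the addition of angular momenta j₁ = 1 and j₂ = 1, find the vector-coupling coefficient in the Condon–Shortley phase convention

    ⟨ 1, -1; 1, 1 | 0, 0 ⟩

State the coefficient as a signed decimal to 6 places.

+0.577350

triangle: 2!*0!*0!/3! = 2/6
(j±m)!: 0!*2!*2!*0!*0!*0! = 4
prefactor² = (2J+1)*Δ*N² = 4/3
  k=2: +1/(2!*0!*0!*0!*0!*0!) = 1/2
Σ = 1/2  ⇒  CG² = 4/3*1/2² = 1/3
CG = +√(1/3) = +0.577350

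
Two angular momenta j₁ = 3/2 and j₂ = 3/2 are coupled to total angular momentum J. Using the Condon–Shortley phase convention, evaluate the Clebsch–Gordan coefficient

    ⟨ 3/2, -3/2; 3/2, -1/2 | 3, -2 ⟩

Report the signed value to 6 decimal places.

+0.707107

√[7·0!3!3!/7! · 0!3!1!2!1!5!] = √(72)
  +(−1)^0/∏(0,0,3,1,0,2)! = 1/12  (running 1/12)
⟨..|..⟩ = √(72)·(1/12) = +0.707107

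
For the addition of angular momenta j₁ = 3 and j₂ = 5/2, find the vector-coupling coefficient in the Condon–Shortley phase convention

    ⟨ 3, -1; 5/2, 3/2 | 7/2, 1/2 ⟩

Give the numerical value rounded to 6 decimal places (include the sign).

+√(8/63) ≈ +0.356348

triangle: 2!×4!×3!/10! = 288/3628800
(j±m)!: 2!×4!×4!×1!×4!×3! = 165888
prefactor² = (2J+1)×Δ×N² = 18432/175
  k=1: −1/(1!×1!×3!×3!×1!×0!) = -1/36
  k=2: +1/(2!×0!×2!×2!×2!×1!) = 1/16
Σ = 5/144  ⇒  CG² = 18432/175×5/144² = 8/63
CG = +√(8/63) = +0.356348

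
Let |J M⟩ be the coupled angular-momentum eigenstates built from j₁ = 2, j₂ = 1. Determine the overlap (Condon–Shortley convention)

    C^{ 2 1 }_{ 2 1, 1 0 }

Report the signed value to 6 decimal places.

j₁+j₂−J=1  J+j₁−j₂=3  J−j₁+j₂=1  j₁+j₂+J+1=6
(j₁±m₁, j₂±m₂, J±M) = (3,1,1,1,3,1)
P² = 3/2
sum k=0..1:
  [0] +1/2 = 1/2
  [1] −1/6 = -1/6
S = 1/3
C² = P²·S² = 1/6 ; C = +0.408248

+√(1/6) = +0.408248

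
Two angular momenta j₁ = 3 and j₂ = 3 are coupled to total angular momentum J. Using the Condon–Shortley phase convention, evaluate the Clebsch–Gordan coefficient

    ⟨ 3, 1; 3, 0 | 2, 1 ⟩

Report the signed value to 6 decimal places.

+√(1/42) = +0.154303

√[5·4!2!2!/9! · 4!2!3!3!3!1!] = √(96/7)
  +(−1)^1/∏(1,3,1,2,1,0)! = -1/12  (running -1/12)
  +(−1)^2/∏(2,2,0,1,2,1)! = 1/8  (running 1/24)
⟨..|..⟩ = √(96/7)·(1/24) = +0.154303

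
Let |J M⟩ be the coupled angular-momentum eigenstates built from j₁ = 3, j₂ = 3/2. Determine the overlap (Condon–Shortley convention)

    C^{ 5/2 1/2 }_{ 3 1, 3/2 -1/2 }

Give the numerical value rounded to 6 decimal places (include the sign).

-0.119523

√[6·2!4!1!/8! · 4!2!1!2!3!2!] = √(288/35)
  +(−1)^0/∏(0,2,2,1,2,0)! = 1/8  (running 1/8)
  +(−1)^1/∏(1,1,1,0,3,1)! = -1/6  (running -1/24)
⟨..|..⟩ = √(288/35)·(-1/24) = -0.119523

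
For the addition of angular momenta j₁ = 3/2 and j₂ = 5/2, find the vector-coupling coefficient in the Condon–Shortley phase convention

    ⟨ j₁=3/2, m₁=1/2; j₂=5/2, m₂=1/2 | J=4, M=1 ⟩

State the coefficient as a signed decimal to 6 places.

+0.731925

√[9·0!3!5!/9! · 2!1!3!2!5!3!] = √(2160/7)
  +(−1)^0/∏(0,0,1,3,2,2)! = 1/24  (running 1/24)
⟨..|..⟩ = √(2160/7)·(1/24) = +0.731925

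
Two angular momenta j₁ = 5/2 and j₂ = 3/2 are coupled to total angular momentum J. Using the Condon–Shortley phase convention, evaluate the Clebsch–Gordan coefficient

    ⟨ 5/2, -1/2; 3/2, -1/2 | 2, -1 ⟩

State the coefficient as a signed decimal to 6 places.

√[5·2!3!1!/7! · 2!3!1!2!1!3!] = √(12/7)
  +(−1)^0/∏(0,2,3,1,0,0)! = 1/12  (running 1/12)
  +(−1)^1/∏(1,1,2,0,1,1)! = -1/2  (running -5/12)
⟨..|..⟩ = √(12/7)·(-5/12) = -0.545545

-0.545545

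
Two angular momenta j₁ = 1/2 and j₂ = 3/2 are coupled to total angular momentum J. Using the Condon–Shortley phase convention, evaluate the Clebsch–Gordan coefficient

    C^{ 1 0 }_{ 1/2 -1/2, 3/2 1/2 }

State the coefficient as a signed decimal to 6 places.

j₁+j₂−J=1  J+j₁−j₂=0  J−j₁+j₂=2  j₁+j₂+J+1=4
(j₁±m₁, j₂±m₂, J±M) = (0,1,2,1,1,1)
P² = 1/2
sum k=1..1:
  [1] −1/1 = -1
S = -1
C² = P²·S² = 1/2 ; C = -0.707107

−√(1/2) ≈ -0.707107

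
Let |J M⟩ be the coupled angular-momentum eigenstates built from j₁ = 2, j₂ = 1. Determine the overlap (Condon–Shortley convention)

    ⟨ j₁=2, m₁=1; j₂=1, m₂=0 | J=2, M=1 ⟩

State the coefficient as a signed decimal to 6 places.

√[5·1!3!1!/6! · 3!1!1!1!3!1!] = √(3/2)
  +(−1)^0/∏(0,1,1,1,2,0)! = 1/2  (running 1/2)
  +(−1)^1/∏(1,0,0,0,3,1)! = -1/6  (running 1/3)
⟨..|..⟩ = √(3/2)·(1/3) = +0.408248

+√(1/6) ≈ +0.408248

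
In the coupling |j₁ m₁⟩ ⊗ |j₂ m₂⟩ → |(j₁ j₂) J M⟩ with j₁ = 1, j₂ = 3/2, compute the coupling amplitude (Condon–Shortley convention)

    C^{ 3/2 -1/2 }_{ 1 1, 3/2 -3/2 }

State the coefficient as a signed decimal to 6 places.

+0.632456

√[4·1!1!2!/5! · 2!0!0!3!1!2!] = √(8/5)
  +(−1)^0/∏(0,1,0,0,1,2)! = 1/2  (running 1/2)
⟨..|..⟩ = √(8/5)·(1/2) = +0.632456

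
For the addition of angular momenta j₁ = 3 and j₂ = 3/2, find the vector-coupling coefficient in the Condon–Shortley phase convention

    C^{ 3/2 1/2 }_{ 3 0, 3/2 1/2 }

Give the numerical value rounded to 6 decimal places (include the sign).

j₁+j₂−J=3  J+j₁−j₂=3  J−j₁+j₂=0  j₁+j₂+J+1=7
(j₁±m₁, j₂±m₂, J±M) = (3,3,2,1,2,1)
P² = 144/35
sum k=2..2:
  [2] +1/4 = 1/4
S = 1/4
C² = P²·S² = 9/35 ; C = +0.507093

+√(9/35) = +0.507093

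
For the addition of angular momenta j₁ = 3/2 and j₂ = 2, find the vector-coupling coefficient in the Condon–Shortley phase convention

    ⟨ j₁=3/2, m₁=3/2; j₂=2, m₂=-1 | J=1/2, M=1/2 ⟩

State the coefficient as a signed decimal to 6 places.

j₁+j₂−J=3  J+j₁−j₂=0  J−j₁+j₂=1  j₁+j₂+J+1=5
(j₁±m₁, j₂±m₂, J±M) = (3,0,1,3,1,0)
P² = 18/5
sum k=0..0:
  [0] +1/6 = 1/6
S = 1/6
C² = P²·S² = 1/10 ; C = +0.316228

+√(1/10) = +0.316228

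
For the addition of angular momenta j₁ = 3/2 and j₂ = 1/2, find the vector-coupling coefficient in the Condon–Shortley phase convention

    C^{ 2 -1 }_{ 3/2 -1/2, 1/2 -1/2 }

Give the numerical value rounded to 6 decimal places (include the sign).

+√(3/4) = +0.866025

triangle: 0!×3!×1!/5! = 6/120
(j±m)!: 1!×2!×0!×1!×1!×3! = 12
prefactor² = (2J+1)×Δ×N² = 3
  k=0: +1/(0!×0!×2!×0!×1!×1!) = 1/2
Σ = 1/2  ⇒  CG² = 3×1/2² = 3/4
CG = +√(3/4) = +0.866025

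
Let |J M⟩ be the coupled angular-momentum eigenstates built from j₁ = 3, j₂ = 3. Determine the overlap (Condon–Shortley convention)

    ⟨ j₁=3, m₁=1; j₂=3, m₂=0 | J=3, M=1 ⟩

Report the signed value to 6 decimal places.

j₁+j₂−J=3  J+j₁−j₂=3  J−j₁+j₂=3  j₁+j₂+J+1=10
(j₁±m₁, j₂±m₂, J±M) = (4,2,3,3,4,2)
P² = 864/25
sum k=0..2:
  [0] +1/72 = 1/72
  [1] −1/8 = -1/8
  [2] +1/24 = 1/24
S = -5/72
C² = P²·S² = 1/6 ; C = -0.408248

−√(1/6) = -0.408248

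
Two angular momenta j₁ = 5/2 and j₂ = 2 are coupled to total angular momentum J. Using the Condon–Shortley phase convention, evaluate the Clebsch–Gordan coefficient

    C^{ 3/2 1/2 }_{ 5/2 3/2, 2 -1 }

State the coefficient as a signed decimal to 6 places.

-0.138013  (= −√(2/105))

j₁+j₂−J=3  J+j₁−j₂=2  J−j₁+j₂=1  j₁+j₂+J+1=7
(j₁±m₁, j₂±m₂, J±M) = (4,1,1,3,2,1)
P² = 96/35
sum k=0..1:
  [0] +1/6 = 1/6
  [1] −1/4 = -1/4
S = -1/12
C² = P²·S² = 2/105 ; C = -0.138013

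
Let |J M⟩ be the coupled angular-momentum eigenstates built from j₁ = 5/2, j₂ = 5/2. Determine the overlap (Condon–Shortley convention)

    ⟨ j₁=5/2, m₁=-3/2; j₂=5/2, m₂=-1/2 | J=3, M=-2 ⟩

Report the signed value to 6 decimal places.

triangle: 2!×3!×3!/9! = 72/362880
(j±m)!: 1!×4!×2!×3!×1!×5! = 34560
prefactor² = (2J+1)×Δ×N² = 48
  k=1: −1/(1!×1!×3!×1!×0!×2!) = -1/12
  k=2: +1/(2!×0!×2!×0!×1!×3!) = 1/24
Σ = -1/24  ⇒  CG² = 48×(-1/24)² = 1/12
CG = −√(1/12) = -0.288675

−√(1/12) = -0.288675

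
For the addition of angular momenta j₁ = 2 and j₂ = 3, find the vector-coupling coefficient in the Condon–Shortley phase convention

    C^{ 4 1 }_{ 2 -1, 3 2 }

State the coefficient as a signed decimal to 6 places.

−√(7/20) = -0.591608

triangle: 1!*3!*5!/10! = 720/3628800
(j±m)!: 1!*3!*5!*1!*5!*3! = 518400
prefactor² = (2J+1)*Δ*N² = 6480/7
  k=0: +1/(0!*1!*3!*5!*0!*0!) = 1/720
  k=1: −1/(1!*0!*2!*4!*1!*1!) = -1/48
Σ = -7/360  ⇒  CG² = 6480/7*(-7/360)² = 7/20
CG = −√(7/20) = -0.591608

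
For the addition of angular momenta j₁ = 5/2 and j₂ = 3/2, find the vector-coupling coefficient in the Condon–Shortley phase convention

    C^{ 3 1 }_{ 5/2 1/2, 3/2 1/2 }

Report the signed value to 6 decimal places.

−√(1/60) = -0.129099

j₁+j₂−J=1  J+j₁−j₂=4  J−j₁+j₂=2  j₁+j₂+J+1=8
(j₁±m₁, j₂±m₂, J±M) = (3,2,2,1,4,2)
P² = 48/5
sum k=0..1:
  [0] +1/8 = 1/8
  [1] −1/6 = -1/6
S = -1/24
C² = P²·S² = 1/60 ; C = -0.129099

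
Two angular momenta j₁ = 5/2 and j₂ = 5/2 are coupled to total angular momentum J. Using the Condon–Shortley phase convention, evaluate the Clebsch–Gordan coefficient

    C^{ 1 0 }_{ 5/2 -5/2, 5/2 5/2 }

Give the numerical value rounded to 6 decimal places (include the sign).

+0.597614

√[3·4!1!1!/7! · 0!5!5!0!1!1!] = √(1440/7)
  +(−1)^4/∏(4,0,1,1,0,0)! = 1/24  (running 1/24)
⟨..|..⟩ = √(1440/7)·(1/24) = +0.597614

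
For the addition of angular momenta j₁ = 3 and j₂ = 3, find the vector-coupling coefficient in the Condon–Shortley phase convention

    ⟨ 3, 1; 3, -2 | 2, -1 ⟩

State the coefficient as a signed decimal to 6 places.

√[5·4!2!2!/9! · 4!2!1!5!1!3!] = √(320/7)
  +(−1)^0/∏(0,4,2,1,0,1)! = 1/48  (running 1/48)
  +(−1)^1/∏(1,3,1,0,1,2)! = -1/12  (running -1/16)
⟨..|..⟩ = √(320/7)·(-1/16) = -0.422577

−√(5/28) ≈ -0.422577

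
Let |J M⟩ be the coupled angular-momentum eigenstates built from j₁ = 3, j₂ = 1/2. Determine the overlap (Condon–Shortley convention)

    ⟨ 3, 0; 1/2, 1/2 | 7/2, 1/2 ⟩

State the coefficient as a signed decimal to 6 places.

+√(4/7) ≈ +0.755929

triangle: 0!·6!·1!/8! = 720/40320
(j±m)!: 3!·3!·1!·0!·4!·3! = 5184
prefactor² = (2J+1)·Δ·N² = 5184/7
  k=0: +1/(0!·0!·3!·1!·3!·0!) = 1/36
Σ = 1/36  ⇒  CG² = 5184/7·1/36² = 4/7
CG = +√(4/7) = +0.755929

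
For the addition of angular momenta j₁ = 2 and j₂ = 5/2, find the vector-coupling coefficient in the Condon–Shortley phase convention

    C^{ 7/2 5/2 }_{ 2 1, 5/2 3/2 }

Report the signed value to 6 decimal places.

-0.125988  (= −√(1/63))

√[8·1!3!4!/9! · 3!1!4!1!6!1!] = √(2304/7)
  +(−1)^0/∏(0,1,1,4,2,0)! = 1/48  (running 1/48)
  +(−1)^1/∏(1,0,0,3,3,1)! = -1/36  (running -1/144)
⟨..|..⟩ = √(2304/7)·(-1/144) = -0.125988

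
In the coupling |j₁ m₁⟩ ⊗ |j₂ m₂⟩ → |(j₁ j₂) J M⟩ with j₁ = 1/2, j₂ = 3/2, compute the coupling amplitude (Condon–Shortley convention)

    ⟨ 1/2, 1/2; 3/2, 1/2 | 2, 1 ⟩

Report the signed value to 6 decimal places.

+0.866025

j₁+j₂−J=0  J+j₁−j₂=1  J−j₁+j₂=3  j₁+j₂+J+1=5
(j₁±m₁, j₂±m₂, J±M) = (1,0,2,1,3,1)
P² = 3
sum k=0..0:
  [0] +1/2 = 1/2
S = 1/2
C² = P²·S² = 3/4 ; C = +0.866025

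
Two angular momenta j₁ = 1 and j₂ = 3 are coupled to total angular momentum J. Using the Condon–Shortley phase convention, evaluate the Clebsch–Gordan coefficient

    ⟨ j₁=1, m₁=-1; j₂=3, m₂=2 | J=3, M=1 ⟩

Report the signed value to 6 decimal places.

-0.645497

j₁+j₂−J=1  J+j₁−j₂=1  J−j₁+j₂=5  j₁+j₂+J+1=8
(j₁±m₁, j₂±m₂, J±M) = (0,2,5,1,4,2)
P² = 240
sum k=1..1:
  [1] −1/24 = -1/24
S = -1/24
C² = P²·S² = 5/12 ; C = -0.645497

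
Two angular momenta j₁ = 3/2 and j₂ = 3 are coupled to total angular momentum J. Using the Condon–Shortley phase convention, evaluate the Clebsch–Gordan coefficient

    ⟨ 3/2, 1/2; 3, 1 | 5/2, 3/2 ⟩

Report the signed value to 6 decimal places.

√[6·2!1!4!/8! · 2!1!4!2!4!1!] = √(576/35)
  +(−1)^0/∏(0,2,1,4,0,0)! = 1/48  (running 1/48)
  +(−1)^1/∏(1,1,0,3,1,1)! = -1/6  (running -7/48)
⟨..|..⟩ = √(576/35)·(-7/48) = -0.591608

−√(7/20) ≈ -0.591608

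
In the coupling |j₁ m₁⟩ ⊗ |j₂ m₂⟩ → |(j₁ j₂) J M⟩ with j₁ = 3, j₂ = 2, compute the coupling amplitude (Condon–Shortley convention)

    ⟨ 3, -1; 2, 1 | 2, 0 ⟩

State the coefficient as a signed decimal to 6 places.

+0.377964

√[5·3!3!1!/8! · 2!4!3!1!2!2!] = √(36/7)
  +(−1)^2/∏(2,1,2,1,1,0)! = 1/4  (running 1/4)
  +(−1)^3/∏(3,0,1,0,2,1)! = -1/12  (running 1/6)
⟨..|..⟩ = √(36/7)·(1/6) = +0.377964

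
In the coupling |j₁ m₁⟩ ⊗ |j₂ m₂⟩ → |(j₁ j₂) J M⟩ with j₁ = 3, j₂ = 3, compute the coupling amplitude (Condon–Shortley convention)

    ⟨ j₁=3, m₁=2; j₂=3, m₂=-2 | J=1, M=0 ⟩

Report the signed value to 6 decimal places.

-0.377964

triangle: 5!×1!×1!/8! = 120/40320
(j±m)!: 5!×1!×1!×5!×1!×1! = 14400
prefactor² = (2J+1)×Δ×N² = 900/7
  k=0: +1/(0!×5!×1!×1!×0!×0!) = 1/120
  k=1: −1/(1!×4!×0!×0!×1!×1!) = -1/24
Σ = -1/30  ⇒  CG² = 900/7×(-1/30)² = 1/7
CG = −√(1/7) = -0.377964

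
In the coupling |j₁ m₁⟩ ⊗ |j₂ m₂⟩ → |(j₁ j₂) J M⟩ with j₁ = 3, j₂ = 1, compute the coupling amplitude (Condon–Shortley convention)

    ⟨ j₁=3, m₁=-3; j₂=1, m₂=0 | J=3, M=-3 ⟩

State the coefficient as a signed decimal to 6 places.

−√(3/4) = -0.866025

j₁+j₂−J=1  J+j₁−j₂=5  J−j₁+j₂=1  j₁+j₂+J+1=8
(j₁±m₁, j₂±m₂, J±M) = (0,6,1,1,0,6)
P² = 10800
sum k=1..1:
  [1] −1/120 = -1/120
S = -1/120
C² = P²·S² = 3/4 ; C = -0.866025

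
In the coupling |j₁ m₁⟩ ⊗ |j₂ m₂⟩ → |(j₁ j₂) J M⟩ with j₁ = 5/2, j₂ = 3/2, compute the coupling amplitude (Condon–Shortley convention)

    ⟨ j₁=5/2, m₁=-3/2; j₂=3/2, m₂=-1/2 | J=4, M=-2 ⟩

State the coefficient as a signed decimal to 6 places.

+√(15/28) ≈ +0.731925

j₁+j₂−J=0  J+j₁−j₂=5  J−j₁+j₂=3  j₁+j₂+J+1=9
(j₁±m₁, j₂±m₂, J±M) = (1,4,1,2,2,6)
P² = 8640/7
sum k=0..0:
  [0] +1/48 = 1/48
S = 1/48
C² = P²·S² = 15/28 ; C = +0.731925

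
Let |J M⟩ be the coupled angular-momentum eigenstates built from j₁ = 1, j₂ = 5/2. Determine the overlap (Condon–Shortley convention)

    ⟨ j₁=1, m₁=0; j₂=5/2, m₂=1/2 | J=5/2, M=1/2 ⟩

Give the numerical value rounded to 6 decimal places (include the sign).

−√(1/35) = -0.169031

√[6·1!1!4!/7! · 1!1!3!2!3!2!] = √(144/35)
  +(−1)^0/∏(0,1,1,3,0,1)! = 1/6  (running 1/6)
  +(−1)^1/∏(1,0,0,2,1,2)! = -1/4  (running -1/12)
⟨..|..⟩ = √(144/35)·(-1/12) = -0.169031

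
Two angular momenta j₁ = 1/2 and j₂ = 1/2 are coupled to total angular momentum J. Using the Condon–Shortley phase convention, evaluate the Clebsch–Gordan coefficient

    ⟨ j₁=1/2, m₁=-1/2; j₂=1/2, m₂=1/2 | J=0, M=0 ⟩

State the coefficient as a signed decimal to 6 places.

j₁+j₂−J=1  J+j₁−j₂=0  J−j₁+j₂=0  j₁+j₂+J+1=2
(j₁±m₁, j₂±m₂, J±M) = (0,1,1,0,0,0)
P² = 1/2
sum k=1..1:
  [1] −1/1 = -1
S = -1
C² = P²·S² = 1/2 ; C = -0.707107

−√(1/2) = -0.707107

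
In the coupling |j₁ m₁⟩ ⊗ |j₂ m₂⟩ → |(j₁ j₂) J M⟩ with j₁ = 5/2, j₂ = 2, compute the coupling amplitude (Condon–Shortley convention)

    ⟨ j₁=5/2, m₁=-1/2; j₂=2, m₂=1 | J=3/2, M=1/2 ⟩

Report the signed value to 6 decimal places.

j₁+j₂−J=3  J+j₁−j₂=2  J−j₁+j₂=1  j₁+j₂+J+1=7
(j₁±m₁, j₂±m₂, J±M) = (2,3,3,1,2,1)
P² = 48/35
sum k=2..3:
  [2] +1/2 = 1/2
  [3] −1/12 = -1/12
S = 5/12
C² = P²·S² = 5/21 ; C = +0.487950

+√(5/21) = +0.487950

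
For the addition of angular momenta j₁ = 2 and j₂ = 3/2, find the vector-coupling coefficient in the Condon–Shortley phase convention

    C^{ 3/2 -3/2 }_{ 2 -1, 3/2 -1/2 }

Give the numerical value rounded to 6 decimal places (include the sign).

triangle: 2!×2!×1!/6! = 4/720
(j±m)!: 1!×3!×1!×2!×0!×3! = 72
prefactor² = (2J+1)×Δ×N² = 8/5
  k=1: −1/(1!×1!×2!×0!×0!×1!) = -1/2
Σ = -1/2  ⇒  CG² = 8/5×(-1/2)² = 2/5
CG = −√(2/5) = -0.632456

−√(2/5) = -0.632456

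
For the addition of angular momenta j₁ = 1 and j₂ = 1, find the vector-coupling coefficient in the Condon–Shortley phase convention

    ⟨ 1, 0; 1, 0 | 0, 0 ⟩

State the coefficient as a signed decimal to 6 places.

triangle: 2!·0!·0!/3! = 2/6
(j±m)!: 1!·1!·1!·1!·0!·0! = 1
prefactor² = (2J+1)·Δ·N² = 1/3
  k=1: −1/(1!·1!·0!·0!·0!·0!) = -1
Σ = -1  ⇒  CG² = 1/3·(-1)² = 1/3
CG = −√(1/3) = -0.577350

−√(1/3) = -0.577350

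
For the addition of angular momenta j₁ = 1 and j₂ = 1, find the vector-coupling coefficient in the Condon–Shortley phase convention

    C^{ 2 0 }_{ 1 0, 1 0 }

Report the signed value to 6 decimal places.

+√(2/3) = +0.816497

j₁+j₂−J=0  J+j₁−j₂=2  J−j₁+j₂=2  j₁+j₂+J+1=5
(j₁±m₁, j₂±m₂, J±M) = (1,1,1,1,2,2)
P² = 2/3
sum k=0..0:
  [0] +1/1 = 1
S = 1
C² = P²·S² = 2/3 ; C = +0.816497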